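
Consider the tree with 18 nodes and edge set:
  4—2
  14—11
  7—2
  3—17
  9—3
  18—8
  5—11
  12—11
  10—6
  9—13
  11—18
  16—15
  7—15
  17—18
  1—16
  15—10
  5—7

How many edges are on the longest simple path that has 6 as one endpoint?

Distances from 6 peak at 10, attained at 13.
6–10–15–7–5–11–18–17–3–9–13

10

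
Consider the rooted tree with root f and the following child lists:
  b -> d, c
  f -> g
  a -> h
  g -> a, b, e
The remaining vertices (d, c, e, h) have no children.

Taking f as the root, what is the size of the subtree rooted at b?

The subtree rooted at b contains: b, c, d — 3 nodes.

3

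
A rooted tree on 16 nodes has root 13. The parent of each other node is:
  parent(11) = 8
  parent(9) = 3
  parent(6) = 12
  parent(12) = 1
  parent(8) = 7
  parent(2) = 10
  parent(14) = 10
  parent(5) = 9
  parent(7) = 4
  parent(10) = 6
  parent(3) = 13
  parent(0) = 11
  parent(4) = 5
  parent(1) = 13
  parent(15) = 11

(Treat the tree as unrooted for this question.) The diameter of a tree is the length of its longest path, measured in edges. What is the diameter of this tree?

13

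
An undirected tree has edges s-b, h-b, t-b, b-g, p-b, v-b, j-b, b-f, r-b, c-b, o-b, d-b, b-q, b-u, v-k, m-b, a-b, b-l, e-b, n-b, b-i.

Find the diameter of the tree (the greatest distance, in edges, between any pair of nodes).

Starting from k, a farthest node is l at distance 3.
One longest path: k-v-b-l.
So the diameter is 3.

3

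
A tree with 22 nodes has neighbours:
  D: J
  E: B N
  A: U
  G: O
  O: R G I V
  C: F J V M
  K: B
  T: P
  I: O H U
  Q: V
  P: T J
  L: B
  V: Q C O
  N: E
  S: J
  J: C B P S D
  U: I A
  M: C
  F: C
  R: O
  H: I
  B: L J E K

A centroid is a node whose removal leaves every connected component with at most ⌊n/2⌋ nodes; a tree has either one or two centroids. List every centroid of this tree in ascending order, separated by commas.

C

Removing C splits the tree into components of sizes 10, 9, 1, 1; the largest is 10 ≤ ⌊22/2⌋ = 11.
No neighbour of C does as well, so C is the unique centroid.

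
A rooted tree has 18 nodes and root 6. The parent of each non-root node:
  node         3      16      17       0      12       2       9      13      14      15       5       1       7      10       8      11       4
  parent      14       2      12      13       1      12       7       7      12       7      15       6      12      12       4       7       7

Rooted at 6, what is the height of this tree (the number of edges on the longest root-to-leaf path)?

8 sits deepest: 6 – 1 – 12 – 7 – 4 – 8 — 5 edges from the root.

5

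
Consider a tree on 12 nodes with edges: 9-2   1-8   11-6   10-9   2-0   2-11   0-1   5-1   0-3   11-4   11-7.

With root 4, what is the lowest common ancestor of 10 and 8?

2

Path 10→root: 10 9 2 11 4; path 8→root: 8 1 0 2 11 4.
First common node: 2.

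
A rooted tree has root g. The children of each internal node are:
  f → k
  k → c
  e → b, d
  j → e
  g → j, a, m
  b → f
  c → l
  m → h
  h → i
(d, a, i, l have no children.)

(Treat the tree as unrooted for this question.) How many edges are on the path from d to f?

3

d – e – b – f: 3 edges.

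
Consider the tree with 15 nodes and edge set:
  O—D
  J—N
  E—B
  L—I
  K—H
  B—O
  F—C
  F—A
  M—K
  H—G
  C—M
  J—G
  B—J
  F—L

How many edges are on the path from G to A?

6

The path is G - H - K - M - C - F - A, which has 6 edges.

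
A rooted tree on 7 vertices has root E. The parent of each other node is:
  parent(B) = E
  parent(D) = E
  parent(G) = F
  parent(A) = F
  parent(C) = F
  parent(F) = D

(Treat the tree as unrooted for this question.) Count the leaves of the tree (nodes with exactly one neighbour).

Degree-1 nodes: A, B, C, G — 4 of them.

4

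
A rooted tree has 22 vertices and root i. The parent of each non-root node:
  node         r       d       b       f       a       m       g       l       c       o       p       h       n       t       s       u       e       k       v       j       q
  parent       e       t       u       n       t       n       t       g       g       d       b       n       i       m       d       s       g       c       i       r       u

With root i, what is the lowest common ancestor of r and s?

t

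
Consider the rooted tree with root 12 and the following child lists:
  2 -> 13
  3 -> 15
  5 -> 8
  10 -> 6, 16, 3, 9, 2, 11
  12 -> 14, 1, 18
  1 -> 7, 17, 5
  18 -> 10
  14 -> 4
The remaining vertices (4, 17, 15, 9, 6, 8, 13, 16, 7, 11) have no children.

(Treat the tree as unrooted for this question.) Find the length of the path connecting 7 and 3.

The path is 7–1–12–18–10–3, which has 5 edges.

5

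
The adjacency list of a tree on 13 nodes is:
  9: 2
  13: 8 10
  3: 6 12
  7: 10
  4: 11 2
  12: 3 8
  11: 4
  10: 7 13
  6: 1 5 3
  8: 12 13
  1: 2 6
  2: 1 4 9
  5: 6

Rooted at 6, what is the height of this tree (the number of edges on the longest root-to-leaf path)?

6

A deepest node is 7, reached by 6 – 3 – 12 – 8 – 13 – 10 – 7.
That path has 6 edges, so the height is 6.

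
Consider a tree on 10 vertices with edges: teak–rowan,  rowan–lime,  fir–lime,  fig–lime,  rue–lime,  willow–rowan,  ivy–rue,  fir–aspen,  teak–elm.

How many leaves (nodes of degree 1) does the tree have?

5

Degree-1 nodes: aspen, elm, fig, ivy, willow — 5 of them.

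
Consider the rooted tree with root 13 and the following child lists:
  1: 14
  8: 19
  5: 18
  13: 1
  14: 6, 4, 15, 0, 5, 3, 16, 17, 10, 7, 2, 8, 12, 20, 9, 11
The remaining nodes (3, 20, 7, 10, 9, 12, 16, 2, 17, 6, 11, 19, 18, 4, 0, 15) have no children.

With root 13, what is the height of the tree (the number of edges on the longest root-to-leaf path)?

4

A deepest node is 19, reached by 13 – 1 – 14 – 8 – 19.
That path has 4 edges, so the height is 4.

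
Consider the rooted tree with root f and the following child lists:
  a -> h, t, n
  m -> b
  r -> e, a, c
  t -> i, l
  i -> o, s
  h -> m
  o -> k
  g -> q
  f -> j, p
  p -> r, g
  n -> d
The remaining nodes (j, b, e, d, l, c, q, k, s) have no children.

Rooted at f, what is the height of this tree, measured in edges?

k sits deepest: f – p – r – a – t – i – o – k — 7 edges from the root.

7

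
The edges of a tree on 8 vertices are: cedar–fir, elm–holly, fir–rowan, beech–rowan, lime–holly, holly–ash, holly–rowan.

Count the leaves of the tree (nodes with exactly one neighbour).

5

Degree-1 nodes: ash, beech, cedar, elm, lime — 5 of them.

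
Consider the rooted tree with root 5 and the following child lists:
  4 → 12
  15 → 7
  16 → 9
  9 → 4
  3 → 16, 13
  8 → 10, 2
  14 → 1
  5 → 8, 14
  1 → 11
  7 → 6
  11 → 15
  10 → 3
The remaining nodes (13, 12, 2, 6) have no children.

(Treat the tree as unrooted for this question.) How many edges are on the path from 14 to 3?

4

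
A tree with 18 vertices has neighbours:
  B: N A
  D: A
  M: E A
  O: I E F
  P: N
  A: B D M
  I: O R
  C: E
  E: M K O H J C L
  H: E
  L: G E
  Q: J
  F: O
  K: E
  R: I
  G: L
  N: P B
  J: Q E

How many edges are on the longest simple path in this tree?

8

A longest path is R – I – O – E – M – A – B – N – P, with 8 edges.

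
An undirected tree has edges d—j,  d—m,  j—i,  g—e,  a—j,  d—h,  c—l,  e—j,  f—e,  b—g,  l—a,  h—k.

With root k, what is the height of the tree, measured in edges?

6

b sits deepest: k – h – d – j – e – g – b — 6 edges from the root.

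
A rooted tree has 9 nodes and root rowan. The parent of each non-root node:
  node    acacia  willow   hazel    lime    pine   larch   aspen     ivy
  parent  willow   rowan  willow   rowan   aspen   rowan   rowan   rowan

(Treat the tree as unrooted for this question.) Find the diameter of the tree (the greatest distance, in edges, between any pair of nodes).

4

BFS from pine reaches acacia last, at distance 4; BFS from acacia confirms no node is farther.
Path: pine - aspen - rowan - willow - acacia.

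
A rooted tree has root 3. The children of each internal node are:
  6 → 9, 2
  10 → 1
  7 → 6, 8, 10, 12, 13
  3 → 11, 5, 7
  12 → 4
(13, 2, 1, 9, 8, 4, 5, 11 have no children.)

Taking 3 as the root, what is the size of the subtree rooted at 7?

10

The subtree rooted at 7 contains: 7, 12, 6, 10, 8, 13, 4, 9, 2, 1 — 10 nodes.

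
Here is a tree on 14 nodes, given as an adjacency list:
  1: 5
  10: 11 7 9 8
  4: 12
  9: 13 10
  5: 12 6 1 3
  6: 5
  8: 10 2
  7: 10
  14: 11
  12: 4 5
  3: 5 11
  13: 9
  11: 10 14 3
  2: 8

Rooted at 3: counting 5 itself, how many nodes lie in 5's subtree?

5's subtree: {5, 12, 1, 6, 4}, size 5.

5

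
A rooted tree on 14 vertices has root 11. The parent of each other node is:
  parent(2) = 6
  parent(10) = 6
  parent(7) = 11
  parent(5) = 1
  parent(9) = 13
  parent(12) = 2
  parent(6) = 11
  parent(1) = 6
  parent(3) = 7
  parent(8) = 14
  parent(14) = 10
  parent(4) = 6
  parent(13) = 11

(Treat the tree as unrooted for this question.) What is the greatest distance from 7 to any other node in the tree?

Distances from 7 peak at 5, attained at 8.
7 – 11 – 6 – 10 – 14 – 8

5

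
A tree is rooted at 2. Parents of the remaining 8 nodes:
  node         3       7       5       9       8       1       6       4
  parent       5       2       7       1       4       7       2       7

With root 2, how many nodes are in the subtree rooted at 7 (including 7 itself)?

7's subtree: {7, 5, 1, 4, 3, 9, 8}, size 7.

7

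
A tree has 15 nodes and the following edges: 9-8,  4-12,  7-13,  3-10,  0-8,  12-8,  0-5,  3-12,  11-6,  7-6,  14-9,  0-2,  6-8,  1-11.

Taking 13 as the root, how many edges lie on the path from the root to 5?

5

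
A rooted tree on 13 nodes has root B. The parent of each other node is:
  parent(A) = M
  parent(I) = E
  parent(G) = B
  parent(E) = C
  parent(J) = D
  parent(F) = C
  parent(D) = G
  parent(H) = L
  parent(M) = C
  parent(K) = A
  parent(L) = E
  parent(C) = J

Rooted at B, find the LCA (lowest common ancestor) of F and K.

Ancestors of F (toward the root): F, C, J, D, G, B.
Ancestors of K: K, A, M, C, J, D, G, B.
The deepest node appearing in both lists is C.

C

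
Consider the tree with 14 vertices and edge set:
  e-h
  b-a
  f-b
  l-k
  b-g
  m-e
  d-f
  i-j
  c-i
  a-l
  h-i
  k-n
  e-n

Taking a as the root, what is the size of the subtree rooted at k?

8

The subtree rooted at k contains: k, n, e, m, h, i, c, j — 8 nodes.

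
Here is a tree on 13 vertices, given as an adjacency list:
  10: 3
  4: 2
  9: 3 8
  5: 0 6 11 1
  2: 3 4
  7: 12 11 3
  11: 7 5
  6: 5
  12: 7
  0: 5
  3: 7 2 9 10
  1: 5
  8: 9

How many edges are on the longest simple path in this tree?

BFS from 8 reaches 1 last, at distance 6; BFS from 1 confirms no node is farther.
Path: 8 - 9 - 3 - 7 - 11 - 5 - 1.

6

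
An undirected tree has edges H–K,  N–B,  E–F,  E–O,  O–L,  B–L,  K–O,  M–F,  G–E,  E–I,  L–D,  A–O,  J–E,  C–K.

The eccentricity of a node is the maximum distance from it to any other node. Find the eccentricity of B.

Distances from B peak at 5, attained at M.
B–L–O–E–F–M

5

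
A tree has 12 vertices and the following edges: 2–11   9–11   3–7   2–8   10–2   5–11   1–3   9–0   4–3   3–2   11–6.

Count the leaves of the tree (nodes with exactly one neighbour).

Exactly 8 nodes have a single neighbour: 0, 1, 4, 5, 6, 7, 8, 10.

8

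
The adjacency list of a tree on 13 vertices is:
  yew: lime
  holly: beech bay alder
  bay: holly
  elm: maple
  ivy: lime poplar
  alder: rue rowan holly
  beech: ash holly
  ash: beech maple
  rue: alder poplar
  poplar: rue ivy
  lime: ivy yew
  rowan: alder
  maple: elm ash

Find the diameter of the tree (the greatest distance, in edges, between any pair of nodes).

BFS from yew reaches elm last, at distance 10; BFS from elm confirms no node is farther.
Path: yew - lime - ivy - poplar - rue - alder - holly - beech - ash - maple - elm.

10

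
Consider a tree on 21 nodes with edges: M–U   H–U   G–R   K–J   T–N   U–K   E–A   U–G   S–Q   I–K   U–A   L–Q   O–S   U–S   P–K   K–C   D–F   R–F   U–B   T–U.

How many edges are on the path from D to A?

5

The path is D – F – R – G – U – A, which has 5 edges.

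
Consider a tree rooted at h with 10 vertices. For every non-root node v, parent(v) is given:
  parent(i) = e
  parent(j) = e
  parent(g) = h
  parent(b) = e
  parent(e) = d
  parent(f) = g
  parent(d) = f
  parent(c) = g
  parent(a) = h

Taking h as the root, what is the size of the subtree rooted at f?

The subtree rooted at f contains: f, d, e, b, j, i — 6 nodes.

6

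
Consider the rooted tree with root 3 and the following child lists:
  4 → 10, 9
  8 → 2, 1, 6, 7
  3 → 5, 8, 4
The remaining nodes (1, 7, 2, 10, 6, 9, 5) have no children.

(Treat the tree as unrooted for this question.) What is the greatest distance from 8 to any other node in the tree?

The node farthest from 8 is 10 (9 also at distance 3), via 8-3-4-10 — 3 edges.

3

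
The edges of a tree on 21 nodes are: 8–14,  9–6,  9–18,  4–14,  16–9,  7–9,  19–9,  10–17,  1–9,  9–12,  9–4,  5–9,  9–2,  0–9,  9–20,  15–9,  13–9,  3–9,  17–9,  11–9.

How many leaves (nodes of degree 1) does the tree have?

17

Degree-1 nodes: 0, 1, 2, 3, 5, 6, 7, 8, 10, 11, 12, 13, 15, 16, 18, 19, 20 — 17 of them.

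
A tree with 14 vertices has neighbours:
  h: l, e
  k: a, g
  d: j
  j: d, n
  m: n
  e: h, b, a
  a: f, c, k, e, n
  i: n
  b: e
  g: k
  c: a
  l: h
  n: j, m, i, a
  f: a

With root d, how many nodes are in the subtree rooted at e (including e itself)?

4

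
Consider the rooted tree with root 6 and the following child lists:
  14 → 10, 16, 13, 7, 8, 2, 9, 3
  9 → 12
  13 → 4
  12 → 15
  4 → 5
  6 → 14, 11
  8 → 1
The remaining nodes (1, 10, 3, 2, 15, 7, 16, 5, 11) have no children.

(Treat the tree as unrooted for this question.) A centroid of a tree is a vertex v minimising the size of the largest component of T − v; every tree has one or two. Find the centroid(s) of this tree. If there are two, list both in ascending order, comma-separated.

14

Delete 14: the remaining components have sizes 3, 3, 2, 2, 1, 1, 1, 1, 1. Max 3 ≤ 8, so 14 is a centroid.
Every other node leaves some component of size > 8, so the centroid is unique.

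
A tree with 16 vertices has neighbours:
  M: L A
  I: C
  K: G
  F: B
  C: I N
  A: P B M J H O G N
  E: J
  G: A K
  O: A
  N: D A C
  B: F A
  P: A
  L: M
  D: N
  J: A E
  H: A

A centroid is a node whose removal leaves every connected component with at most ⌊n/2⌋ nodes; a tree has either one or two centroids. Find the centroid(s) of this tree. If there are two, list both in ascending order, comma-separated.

A

Delete A: the remaining components have sizes 4, 2, 2, 2, 2, 1, 1, 1. Max 4 ≤ 8, so A is a centroid.
Every other node leaves some component of size > 8, so the centroid is unique.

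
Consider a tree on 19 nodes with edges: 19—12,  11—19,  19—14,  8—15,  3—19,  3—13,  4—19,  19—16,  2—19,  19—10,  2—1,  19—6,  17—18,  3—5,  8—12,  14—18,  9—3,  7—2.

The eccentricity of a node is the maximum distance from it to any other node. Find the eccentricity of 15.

A farthest node from 15 is 17.
The path 15-8-12-19-14-18-17 has 6 edges.

6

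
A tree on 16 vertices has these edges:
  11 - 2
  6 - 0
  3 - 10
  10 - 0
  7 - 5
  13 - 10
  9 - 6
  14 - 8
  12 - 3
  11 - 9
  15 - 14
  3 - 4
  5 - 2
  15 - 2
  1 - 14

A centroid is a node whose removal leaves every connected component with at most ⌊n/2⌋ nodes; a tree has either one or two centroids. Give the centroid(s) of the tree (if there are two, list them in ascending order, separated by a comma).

9, 11

Removing 9 splits the tree into components of sizes 8, 7; the largest is 8 ≤ ⌊16/2⌋ = 8.
11 is adjacent to 9 and is also a centroid (the largest component after removing it is likewise 8).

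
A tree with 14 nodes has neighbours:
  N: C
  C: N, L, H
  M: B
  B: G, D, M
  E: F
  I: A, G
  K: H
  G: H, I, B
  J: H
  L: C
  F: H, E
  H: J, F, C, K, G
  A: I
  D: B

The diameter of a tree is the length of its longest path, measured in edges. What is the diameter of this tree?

Starting from E, a farthest node is M at distance 5.
One longest path: E – F – H – G – B – M.
So the diameter is 5.

5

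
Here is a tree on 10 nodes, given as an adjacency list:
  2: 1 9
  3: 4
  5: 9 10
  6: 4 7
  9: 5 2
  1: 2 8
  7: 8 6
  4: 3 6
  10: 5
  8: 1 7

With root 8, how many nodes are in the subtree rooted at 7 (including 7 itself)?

4

7's subtree: {7, 6, 4, 3}, size 4.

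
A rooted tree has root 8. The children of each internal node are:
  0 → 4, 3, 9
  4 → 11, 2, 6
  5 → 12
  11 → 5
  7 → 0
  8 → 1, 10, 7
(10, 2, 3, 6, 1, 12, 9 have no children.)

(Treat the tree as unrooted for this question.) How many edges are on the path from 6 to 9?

Walking from 6: 6–4–0–9. Length 3.

3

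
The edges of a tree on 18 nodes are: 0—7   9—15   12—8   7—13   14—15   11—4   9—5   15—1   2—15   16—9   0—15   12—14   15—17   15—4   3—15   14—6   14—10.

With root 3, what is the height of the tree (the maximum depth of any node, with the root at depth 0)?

4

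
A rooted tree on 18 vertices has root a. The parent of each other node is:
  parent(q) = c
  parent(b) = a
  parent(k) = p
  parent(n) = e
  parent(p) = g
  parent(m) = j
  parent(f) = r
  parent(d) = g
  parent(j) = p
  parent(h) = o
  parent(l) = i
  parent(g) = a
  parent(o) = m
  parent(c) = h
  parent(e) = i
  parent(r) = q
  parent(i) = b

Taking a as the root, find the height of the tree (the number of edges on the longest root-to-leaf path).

10

f sits deepest: a–g–p–j–m–o–h–c–q–r–f — 10 edges from the root.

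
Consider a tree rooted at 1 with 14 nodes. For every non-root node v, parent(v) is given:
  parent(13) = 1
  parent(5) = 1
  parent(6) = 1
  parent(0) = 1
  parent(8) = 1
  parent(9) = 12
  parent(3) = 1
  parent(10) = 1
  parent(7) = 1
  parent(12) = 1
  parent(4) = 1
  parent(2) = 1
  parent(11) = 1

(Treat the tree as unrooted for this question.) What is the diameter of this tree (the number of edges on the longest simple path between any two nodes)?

3

Starting from 9, a farthest node is 10 at distance 3.
One longest path: 9 – 12 – 1 – 10.
So the diameter is 3.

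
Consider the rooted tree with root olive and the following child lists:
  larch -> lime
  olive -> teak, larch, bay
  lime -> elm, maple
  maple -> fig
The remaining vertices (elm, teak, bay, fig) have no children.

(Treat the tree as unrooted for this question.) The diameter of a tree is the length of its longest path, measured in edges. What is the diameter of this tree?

5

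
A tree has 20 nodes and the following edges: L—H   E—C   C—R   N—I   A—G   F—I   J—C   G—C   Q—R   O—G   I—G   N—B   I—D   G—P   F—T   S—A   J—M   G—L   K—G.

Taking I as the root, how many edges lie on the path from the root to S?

3

Path from I to S: I–G–A–S, which has 3 edges.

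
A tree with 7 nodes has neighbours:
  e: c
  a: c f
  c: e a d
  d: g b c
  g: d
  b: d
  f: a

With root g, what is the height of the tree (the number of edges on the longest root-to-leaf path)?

f sits deepest: g-d-c-a-f — 4 edges from the root.

4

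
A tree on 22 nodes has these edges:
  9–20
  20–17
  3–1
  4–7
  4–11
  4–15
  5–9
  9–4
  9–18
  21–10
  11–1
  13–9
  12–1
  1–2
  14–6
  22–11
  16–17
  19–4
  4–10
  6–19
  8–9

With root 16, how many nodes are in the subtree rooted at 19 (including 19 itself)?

3

19's subtree: {19, 6, 14}, size 3.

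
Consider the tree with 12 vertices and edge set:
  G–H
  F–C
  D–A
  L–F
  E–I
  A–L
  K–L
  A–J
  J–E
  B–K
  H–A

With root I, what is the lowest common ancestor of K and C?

L

Ancestors of K (toward the root): K, L, A, J, E, I.
Ancestors of C: C, F, L, A, J, E, I.
The deepest node appearing in both lists is L.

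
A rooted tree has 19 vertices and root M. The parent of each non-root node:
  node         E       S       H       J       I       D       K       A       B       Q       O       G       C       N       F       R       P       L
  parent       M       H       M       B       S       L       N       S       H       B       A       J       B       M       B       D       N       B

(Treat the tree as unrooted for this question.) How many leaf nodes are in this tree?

10

Exactly 10 nodes have a single neighbour: C, E, F, G, I, K, O, P, Q, R.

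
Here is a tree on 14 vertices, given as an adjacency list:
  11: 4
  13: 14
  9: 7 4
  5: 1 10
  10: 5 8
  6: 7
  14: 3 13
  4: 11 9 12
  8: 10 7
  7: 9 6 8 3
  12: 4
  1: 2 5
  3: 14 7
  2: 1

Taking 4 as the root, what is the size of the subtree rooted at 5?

3

5's subtree: {5, 1, 2}, size 3.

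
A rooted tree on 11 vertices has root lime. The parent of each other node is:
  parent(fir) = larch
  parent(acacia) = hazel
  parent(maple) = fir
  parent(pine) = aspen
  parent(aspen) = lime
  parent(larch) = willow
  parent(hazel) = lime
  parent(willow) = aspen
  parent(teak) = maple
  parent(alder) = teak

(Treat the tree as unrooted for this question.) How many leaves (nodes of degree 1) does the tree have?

3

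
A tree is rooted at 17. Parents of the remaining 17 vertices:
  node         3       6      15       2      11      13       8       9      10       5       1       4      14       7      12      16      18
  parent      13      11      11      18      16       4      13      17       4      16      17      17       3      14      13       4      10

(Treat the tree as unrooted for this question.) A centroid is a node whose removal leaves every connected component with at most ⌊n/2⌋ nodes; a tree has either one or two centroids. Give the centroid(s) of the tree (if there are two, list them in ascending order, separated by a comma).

If 4 is removed the pieces have sizes 6, 5, 3, 3, all ≤ ⌊18/2⌋ = 9.
Every other node leaves some component of size > 9, so the centroid is unique.

4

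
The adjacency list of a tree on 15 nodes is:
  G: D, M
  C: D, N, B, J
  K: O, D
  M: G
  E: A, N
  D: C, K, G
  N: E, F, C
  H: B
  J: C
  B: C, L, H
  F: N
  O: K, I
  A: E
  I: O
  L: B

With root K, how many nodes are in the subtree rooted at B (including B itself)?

The subtree rooted at B contains: B, L, H — 3 nodes.

3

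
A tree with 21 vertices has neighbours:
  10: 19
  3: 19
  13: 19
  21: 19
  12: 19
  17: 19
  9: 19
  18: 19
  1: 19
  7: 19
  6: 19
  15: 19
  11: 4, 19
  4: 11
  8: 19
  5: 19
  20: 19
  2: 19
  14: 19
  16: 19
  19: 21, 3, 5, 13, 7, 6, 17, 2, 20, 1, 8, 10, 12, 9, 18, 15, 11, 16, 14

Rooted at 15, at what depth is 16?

2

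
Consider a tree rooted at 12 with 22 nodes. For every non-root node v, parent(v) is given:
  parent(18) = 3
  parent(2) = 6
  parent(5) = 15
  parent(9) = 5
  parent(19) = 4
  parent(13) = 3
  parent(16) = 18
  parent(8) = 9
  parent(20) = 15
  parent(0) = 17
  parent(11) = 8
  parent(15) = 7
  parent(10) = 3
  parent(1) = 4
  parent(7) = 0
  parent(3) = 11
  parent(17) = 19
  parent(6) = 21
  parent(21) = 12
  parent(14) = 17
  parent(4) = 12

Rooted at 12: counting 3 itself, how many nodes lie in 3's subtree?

5

The subtree rooted at 3 contains: 3, 10, 18, 13, 16 — 5 nodes.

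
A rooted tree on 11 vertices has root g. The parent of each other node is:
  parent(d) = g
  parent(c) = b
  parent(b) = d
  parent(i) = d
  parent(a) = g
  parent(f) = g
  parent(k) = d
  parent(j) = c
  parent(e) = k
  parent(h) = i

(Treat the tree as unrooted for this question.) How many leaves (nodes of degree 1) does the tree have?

Exactly 5 nodes have a single neighbour: a, e, f, h, j.

5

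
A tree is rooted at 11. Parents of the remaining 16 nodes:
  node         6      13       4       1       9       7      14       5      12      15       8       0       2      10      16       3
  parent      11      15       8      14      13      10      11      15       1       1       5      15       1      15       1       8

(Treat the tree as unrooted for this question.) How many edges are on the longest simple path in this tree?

7

Starting from 3, a farthest node is 6 at distance 7.
One longest path: 3-8-5-15-1-14-11-6.
So the diameter is 7.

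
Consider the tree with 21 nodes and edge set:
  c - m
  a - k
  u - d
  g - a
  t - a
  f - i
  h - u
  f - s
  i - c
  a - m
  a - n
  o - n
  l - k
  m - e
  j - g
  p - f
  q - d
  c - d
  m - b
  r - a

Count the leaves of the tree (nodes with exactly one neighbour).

11

The leaves are b, e, h, j, l, o, p, q, r, s, t.
That is 11 leaves.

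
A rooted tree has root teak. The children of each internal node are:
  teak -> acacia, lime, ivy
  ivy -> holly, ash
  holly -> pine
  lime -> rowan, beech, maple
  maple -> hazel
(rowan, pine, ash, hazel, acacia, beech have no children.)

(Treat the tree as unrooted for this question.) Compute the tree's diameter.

6

Starting from hazel, a farthest node is pine at distance 6.
One longest path: hazel–maple–lime–teak–ivy–holly–pine.
So the diameter is 6.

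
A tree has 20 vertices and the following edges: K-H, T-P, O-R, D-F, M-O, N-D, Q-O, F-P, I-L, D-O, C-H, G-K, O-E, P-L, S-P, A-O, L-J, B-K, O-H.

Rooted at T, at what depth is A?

5

T–P–F–D–O–A — 5 edges.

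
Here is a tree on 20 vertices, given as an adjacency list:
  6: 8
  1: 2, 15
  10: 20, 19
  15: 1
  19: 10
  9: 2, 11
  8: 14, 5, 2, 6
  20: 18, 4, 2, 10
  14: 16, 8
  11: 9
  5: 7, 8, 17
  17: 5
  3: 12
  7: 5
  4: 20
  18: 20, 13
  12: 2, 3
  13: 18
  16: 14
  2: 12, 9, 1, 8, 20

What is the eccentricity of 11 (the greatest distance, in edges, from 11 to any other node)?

5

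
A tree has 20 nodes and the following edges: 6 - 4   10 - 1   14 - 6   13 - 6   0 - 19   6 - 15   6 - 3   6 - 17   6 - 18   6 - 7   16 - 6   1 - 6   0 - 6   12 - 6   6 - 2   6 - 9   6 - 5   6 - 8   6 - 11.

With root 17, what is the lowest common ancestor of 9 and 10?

Path 9→root: 9 6 17; path 10→root: 10 1 6 17.
First common node: 6.

6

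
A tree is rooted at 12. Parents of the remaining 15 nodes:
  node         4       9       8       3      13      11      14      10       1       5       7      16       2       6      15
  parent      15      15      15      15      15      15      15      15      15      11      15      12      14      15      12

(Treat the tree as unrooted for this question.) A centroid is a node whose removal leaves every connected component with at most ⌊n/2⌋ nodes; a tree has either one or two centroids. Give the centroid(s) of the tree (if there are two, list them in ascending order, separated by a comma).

Removing 15 splits the tree into components of sizes 2, 2, 2, 1, 1, 1, 1, 1, 1, 1, 1, 1; the largest is 2 ≤ ⌊16/2⌋ = 8.
Every other node leaves some component of size > 8, so the centroid is unique.

15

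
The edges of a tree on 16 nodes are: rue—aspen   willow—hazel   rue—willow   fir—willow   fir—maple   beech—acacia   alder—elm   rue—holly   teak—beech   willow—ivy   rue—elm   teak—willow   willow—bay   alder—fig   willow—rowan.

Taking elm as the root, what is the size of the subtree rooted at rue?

13

rue's subtree: {rue, willow, holly, aspen, teak, rowan, bay, hazel, fir, ivy, beech, maple, acacia}, size 13.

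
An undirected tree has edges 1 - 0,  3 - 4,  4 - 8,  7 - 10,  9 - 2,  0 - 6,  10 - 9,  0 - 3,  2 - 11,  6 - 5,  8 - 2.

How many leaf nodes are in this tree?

4

Exactly 4 nodes have a single neighbour: 1, 5, 7, 11.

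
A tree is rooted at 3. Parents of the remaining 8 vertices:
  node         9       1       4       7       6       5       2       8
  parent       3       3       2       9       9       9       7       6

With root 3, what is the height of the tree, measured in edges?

4 sits deepest: 3 – 9 – 7 – 2 – 4 — 4 edges from the root.

4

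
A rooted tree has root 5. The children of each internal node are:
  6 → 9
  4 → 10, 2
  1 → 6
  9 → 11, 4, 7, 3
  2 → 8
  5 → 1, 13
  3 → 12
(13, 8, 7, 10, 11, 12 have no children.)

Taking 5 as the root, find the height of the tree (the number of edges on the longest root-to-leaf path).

A deepest node is 8, reached by 5 – 1 – 6 – 9 – 4 – 2 – 8.
That path has 6 edges, so the height is 6.

6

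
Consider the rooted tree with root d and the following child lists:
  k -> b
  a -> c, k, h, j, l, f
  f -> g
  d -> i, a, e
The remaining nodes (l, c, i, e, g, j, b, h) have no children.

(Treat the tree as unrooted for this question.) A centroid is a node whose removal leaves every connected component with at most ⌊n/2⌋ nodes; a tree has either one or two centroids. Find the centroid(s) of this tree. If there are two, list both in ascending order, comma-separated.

a

If a is removed the pieces have sizes 3, 2, 2, 1, 1, 1, 1, all ≤ ⌊12/2⌋ = 6.
Every other node leaves some component of size > 6, so the centroid is unique.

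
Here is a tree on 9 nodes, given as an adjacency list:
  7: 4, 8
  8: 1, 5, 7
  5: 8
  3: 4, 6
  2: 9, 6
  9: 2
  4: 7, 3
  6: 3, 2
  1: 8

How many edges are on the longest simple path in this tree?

7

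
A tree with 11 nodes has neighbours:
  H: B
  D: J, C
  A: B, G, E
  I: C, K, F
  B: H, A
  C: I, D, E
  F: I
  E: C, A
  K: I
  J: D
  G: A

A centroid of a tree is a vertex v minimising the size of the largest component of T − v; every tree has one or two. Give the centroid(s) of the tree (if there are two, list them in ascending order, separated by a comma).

Removing C splits the tree into components of sizes 5, 3, 2; the largest is 5 ≤ ⌊11/2⌋ = 5.
Every other node leaves some component of size > 5, so the centroid is unique.

C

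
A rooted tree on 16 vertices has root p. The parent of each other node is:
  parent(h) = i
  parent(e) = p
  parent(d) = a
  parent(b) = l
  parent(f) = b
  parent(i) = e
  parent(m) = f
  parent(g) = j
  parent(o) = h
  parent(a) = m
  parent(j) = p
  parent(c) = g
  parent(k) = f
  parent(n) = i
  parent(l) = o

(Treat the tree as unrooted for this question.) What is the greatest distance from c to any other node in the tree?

Distances from c peak at 13, attained at d.
c – g – j – p – e – i – h – o – l – b – f – m – a – d

13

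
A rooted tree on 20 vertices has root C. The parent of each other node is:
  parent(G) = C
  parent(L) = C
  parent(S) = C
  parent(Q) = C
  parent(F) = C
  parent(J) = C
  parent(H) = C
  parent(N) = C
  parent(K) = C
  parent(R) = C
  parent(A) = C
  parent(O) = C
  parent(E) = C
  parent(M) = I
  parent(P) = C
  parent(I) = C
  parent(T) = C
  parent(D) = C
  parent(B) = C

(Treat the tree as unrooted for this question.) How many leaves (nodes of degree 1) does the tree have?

18

Exactly 18 nodes have a single neighbour: A, B, D, E, F, G, H, J, K, L, M, N, O, P, Q, R, S, T.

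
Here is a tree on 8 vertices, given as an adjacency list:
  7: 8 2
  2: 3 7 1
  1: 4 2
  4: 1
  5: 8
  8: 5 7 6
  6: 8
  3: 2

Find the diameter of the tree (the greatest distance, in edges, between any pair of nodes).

BFS from 4 reaches 5 last, at distance 5; BFS from 5 confirms no node is farther.
Path: 4 - 1 - 2 - 7 - 8 - 5.

5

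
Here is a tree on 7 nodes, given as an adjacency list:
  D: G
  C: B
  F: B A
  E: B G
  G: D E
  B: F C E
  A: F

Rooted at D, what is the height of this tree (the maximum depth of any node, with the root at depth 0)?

5

A sits deepest: D-G-E-B-F-A — 5 edges from the root.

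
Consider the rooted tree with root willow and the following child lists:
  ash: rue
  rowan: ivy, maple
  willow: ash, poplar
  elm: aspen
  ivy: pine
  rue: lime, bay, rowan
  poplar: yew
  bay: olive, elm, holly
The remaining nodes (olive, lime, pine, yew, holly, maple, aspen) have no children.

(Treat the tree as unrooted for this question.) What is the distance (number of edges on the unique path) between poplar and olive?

5

The path is poplar – willow – ash – rue – bay – olive, which has 5 edges.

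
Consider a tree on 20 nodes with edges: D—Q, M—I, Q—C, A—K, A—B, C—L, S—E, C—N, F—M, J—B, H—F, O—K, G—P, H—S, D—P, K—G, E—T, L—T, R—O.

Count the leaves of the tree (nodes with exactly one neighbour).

Degree-1 nodes: I, J, N, R — 4 of them.

4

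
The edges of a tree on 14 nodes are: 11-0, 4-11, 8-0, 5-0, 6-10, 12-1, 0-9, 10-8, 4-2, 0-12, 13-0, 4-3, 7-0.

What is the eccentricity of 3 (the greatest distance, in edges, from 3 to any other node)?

The node farthest from 3 is 6, via 3-4-11-0-8-10-6 — 6 edges.

6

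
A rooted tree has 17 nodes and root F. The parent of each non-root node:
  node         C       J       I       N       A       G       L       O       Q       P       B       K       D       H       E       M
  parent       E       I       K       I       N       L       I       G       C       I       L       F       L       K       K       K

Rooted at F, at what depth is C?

F–K–E–C — 3 edges.

3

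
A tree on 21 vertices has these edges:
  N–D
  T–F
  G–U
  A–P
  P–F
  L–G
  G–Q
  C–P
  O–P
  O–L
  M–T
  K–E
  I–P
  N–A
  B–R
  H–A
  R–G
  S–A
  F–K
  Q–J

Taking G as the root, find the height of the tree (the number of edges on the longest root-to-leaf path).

D sits deepest: G–L–O–P–A–N–D — 6 edges from the root.

6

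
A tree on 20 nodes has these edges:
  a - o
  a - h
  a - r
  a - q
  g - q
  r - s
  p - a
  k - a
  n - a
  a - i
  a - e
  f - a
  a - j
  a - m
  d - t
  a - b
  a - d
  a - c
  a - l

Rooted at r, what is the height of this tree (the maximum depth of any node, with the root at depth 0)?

A deepest node is t, reached by r → a → d → t.
That path has 3 edges, so the height is 3.

3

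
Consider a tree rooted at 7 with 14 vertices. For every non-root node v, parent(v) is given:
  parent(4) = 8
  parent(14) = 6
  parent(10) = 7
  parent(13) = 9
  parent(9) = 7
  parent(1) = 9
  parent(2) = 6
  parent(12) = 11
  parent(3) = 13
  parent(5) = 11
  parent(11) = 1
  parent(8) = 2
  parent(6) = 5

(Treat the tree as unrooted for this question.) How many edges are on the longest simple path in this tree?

9

Starting from 4, a farthest node is 3 at distance 9.
One longest path: 4-8-2-6-5-11-1-9-13-3.
So the diameter is 9.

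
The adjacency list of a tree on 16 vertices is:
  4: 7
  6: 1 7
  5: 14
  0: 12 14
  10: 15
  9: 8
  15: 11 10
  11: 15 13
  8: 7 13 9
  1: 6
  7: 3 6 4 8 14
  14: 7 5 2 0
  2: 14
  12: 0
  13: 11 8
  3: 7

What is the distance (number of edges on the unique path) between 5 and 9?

Walking from 5: 5 – 14 – 7 – 8 – 9. Length 4.

4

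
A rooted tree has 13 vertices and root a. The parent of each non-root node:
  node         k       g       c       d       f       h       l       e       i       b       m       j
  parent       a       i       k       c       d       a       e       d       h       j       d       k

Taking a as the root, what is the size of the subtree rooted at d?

5

The subtree rooted at d contains: d, m, e, f, l — 5 nodes.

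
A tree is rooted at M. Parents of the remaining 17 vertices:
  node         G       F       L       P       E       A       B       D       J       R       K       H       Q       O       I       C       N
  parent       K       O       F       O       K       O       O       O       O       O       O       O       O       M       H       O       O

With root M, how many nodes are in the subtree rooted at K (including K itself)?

K's subtree: {K, G, E}, size 3.

3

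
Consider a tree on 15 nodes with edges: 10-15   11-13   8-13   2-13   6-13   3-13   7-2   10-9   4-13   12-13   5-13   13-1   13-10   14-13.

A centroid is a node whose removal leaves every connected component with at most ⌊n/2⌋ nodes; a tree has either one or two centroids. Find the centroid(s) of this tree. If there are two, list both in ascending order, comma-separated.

13

If 13 is removed the pieces have sizes 3, 2, 1, 1, 1, 1, 1, 1, 1, 1, 1, all ≤ ⌊15/2⌋ = 7.
No neighbour of 13 does as well, so 13 is the unique centroid.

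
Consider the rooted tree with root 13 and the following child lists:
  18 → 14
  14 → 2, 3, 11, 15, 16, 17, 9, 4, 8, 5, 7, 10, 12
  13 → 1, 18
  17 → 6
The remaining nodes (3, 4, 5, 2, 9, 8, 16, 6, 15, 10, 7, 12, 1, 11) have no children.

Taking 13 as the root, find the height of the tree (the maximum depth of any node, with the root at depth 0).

4

A deepest node is 6, reached by 13 – 18 – 14 – 17 – 6.
That path has 4 edges, so the height is 4.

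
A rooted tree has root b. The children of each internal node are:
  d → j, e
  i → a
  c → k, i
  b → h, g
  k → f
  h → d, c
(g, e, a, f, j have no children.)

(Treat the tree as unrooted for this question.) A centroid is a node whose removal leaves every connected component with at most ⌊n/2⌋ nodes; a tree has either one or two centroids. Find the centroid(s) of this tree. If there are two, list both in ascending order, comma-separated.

h

Removing h splits the tree into components of sizes 5, 3, 2; the largest is 5 ≤ ⌊11/2⌋ = 5.
Every other node leaves some component of size > 5, so the centroid is unique.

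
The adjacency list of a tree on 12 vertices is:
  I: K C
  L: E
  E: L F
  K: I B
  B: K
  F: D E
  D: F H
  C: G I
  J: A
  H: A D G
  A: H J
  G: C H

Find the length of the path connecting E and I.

The path is E–F–D–H–G–C–I, which has 6 edges.

6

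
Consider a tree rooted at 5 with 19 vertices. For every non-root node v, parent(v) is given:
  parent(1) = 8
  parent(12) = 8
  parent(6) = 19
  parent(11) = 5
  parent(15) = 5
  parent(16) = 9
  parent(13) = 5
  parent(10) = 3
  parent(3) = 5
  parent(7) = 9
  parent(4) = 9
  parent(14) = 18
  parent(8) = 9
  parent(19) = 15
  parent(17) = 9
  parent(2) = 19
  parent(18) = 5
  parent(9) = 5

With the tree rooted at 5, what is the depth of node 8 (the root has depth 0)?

2

5 → 9 → 8 — 2 edges.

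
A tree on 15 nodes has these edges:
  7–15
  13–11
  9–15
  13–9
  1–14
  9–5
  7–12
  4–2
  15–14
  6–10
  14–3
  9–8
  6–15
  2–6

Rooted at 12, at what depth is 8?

4

Path from 12 to 8: 12 → 7 → 15 → 9 → 8, which has 4 edges.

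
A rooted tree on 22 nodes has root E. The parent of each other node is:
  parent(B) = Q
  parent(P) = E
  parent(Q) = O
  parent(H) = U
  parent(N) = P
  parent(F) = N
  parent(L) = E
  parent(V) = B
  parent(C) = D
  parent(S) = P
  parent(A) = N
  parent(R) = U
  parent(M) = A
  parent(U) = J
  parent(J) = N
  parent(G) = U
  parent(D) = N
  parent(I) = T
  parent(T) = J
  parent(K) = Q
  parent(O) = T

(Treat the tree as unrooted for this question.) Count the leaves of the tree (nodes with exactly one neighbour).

11

The leaves are C, F, G, H, I, K, L, M, R, S, V.
That is 11 leaves.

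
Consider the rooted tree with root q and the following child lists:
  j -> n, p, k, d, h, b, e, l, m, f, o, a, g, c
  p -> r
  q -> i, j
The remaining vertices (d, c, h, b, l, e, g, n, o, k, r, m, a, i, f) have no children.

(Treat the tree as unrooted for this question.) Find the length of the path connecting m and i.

3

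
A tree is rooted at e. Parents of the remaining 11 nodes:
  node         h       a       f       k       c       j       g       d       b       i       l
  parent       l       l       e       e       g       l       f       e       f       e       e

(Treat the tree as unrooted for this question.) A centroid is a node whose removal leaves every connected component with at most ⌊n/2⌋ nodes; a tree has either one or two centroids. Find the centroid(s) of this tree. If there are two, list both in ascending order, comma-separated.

e

Delete e: the remaining components have sizes 4, 4, 1, 1, 1. Max 4 ≤ 6, so e is a centroid.
Every other node leaves some component of size > 6, so the centroid is unique.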